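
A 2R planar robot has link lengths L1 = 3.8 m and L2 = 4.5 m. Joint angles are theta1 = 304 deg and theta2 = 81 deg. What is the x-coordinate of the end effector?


Convert angles to radians: theta1 = 5.3058, theta2 = 1.4137
x = L1*cos(theta1) + L2*cos(theta1+theta2)
x = 2.1249 + 4.0784
x = 6.2033


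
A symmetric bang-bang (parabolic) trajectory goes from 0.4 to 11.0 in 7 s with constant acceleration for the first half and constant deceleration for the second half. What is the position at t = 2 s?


Symmetric rest-to-rest: each phase covers (pf-p0)/2 in time T/2. 0.5*a*(T/2)^2 = (pf-p0)/2 => a = 4*(pf-p0)/T^2
a = 4*(11.0-0.4)/7^2 = 0.8653
t = 2 is in the acceleration phase (t <= T/2).
p = p0 + 0.5*a*t^2 = 0.4 + 0.5*0.8653*2^2
= 2.1306


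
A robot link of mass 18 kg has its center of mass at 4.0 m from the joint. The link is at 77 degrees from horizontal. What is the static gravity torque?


tau = m*g*L*cos(angle)
= 18 * 9.81 * 4.0 * cos(77 deg)
= 18 * 9.81 * 4.0 * 0.225
= 158.8874 Nm


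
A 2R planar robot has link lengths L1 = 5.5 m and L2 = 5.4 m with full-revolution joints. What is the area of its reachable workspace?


r_max = L1 + L2 = 10.9 m
r_min = |L1 - L2| = 0.1 m
Area = pi*(r_max^2 - r_min^2)
= pi*(118.81 - 0.01)
= pi * 118.8
= 373.2212 m^2


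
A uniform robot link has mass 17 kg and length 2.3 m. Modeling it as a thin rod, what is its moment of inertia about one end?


I = (1/3) * m * L^2
= (1/3) * 17 * 2.3^2
= 0.333333 * 17 * 5.29
= 29.9767 kg*m^2


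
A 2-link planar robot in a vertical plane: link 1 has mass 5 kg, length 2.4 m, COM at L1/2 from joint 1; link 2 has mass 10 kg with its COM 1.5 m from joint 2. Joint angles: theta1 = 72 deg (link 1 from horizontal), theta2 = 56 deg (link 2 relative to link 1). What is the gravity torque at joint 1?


Horizontal distance from joint 1 to link-1 COM:
  x_c1 = (L1/2)*cos(t1) = 1.2 * 0.309 = 0.3708 m
Horizontal distance from joint 1 to link-2 COM:
  x_c2 = L1*cos(t1) + Lc2*cos(t1+t2)
       = 2.4*0.309 + 1.5*-0.6157 = -0.1819 m
tau1 = m1*g*x_c1 + m2*g*x_c2
     = 5*9.81*0.3708 + 10*9.81*-0.1819
     = 18.1887 + -17.8396
     = 0.3491 Nm


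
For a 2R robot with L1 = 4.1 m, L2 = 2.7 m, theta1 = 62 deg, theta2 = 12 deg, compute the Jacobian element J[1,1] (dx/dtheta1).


J[1,1] = -L1*sin(t1) - L2*sin(t1+t2)
= -4.1*sin(62) - 2.7*sin(74)
= -6.2155


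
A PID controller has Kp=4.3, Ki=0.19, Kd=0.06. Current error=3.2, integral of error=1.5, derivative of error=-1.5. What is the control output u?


u = Kp*e + Ki*int(e) + Kd*de/dt
= 4.3*3.2 + 0.19*1.5 + 0.06*(-1.5)
= 13.76 + 0.285 + -0.09
= 13.955


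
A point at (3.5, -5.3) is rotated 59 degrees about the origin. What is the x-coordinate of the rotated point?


x' = x*cos(theta) - y*sin(theta)
cos(59 deg) = 0.515, sin(59 deg) = 0.8572
x' = 3.5 * 0.515 - -5.3 * 0.8572
= 1.8026 - -4.543
= 6.3456


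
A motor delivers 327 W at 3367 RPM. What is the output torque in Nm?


omega = 3367 * 2*pi/60 = 352.5914 rad/s
tau = P / omega = 327 / 352.5914
= 0.9274 Nm


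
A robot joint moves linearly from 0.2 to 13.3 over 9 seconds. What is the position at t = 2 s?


s = t/T = 2/9 = 0.2222
p(t) = p0 + (pf-p0)*s
= 0.2 + (13.3 - 0.2) * 0.2222
= 3.1111


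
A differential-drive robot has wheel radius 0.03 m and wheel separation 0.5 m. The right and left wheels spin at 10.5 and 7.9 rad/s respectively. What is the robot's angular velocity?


vR = r*wR = 0.03*10.5 = 0.315 m/s
vL = r*wL = 0.03*7.9 = 0.237 m/s
v = (vR+vL)/2 = 0.276 m/s
omega = (vR-vL)/L = 0.156 rad/s
angular velocity = 0.156 rad/s


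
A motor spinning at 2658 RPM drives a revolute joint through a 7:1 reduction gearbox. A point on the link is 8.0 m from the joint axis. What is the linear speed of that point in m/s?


omega_motor = 2658 * 2*pi/60 = 278.3451 rad/s
omega_joint = omega_motor / 7 = 39.7636 rad/s
v = omega_joint * r = 39.7636 * 8.0
= 318.1087 m/s


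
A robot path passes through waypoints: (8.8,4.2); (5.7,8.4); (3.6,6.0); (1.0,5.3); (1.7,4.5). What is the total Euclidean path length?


Segment lengths:
  seg1 = sqrt((-3.1)^2 + (4.2)^2) = 5.2202
  seg2 = sqrt((-2.1)^2 + (-2.4)^2) = 3.189
  seg3 = sqrt((-2.6)^2 + (-0.7)^2) = 2.6926
  seg4 = sqrt((0.7)^2 + (-0.8)^2) = 1.063
Total = 12.1648


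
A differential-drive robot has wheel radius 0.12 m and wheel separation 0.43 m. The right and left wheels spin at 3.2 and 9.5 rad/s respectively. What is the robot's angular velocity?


vR = r*wR = 0.12*3.2 = 0.384 m/s
vL = r*wL = 0.12*9.5 = 1.14 m/s
v = (vR+vL)/2 = 0.762 m/s
omega = (vR-vL)/L = -1.7581 rad/s
angular velocity = -1.7581 rad/s


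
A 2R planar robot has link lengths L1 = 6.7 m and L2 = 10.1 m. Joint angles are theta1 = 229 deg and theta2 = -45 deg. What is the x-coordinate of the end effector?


Convert angles to radians: theta1 = 3.9968, theta2 = -0.7854
x = L1*cos(theta1) + L2*cos(theta1+theta2)
x = -4.3956 + -10.0754
x = -14.471


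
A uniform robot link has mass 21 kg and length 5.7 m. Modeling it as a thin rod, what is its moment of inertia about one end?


I = (1/3) * m * L^2
= (1/3) * 21 * 5.7^2
= 0.333333 * 21 * 32.49
= 227.43 kg*m^2


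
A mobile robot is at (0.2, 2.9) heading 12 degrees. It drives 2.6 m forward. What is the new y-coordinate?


y_new = y0 + d*sin(theta)
= 2.9 + 2.6*sin(12)
= 2.9 + 0.5406
= 3.4406


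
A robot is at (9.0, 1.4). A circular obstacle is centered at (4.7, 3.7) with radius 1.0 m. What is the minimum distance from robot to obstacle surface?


center_dist = sqrt((9.0-4.7)^2 + (1.4-3.7)^2)
= sqrt(18.49 + 5.29)
= 4.8765
min_dist = center_dist - radius = 4.8765 - 1.0 = 3.8765 m


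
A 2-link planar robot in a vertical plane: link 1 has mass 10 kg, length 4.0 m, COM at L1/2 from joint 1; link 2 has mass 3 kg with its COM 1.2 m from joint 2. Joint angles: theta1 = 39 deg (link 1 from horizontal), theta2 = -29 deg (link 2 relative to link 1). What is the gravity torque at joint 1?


Horizontal distance from joint 1 to link-1 COM:
  x_c1 = (L1/2)*cos(t1) = 2.0 * 0.7771 = 1.5543 m
Horizontal distance from joint 1 to link-2 COM:
  x_c2 = L1*cos(t1) + Lc2*cos(t1+t2)
       = 4.0*0.7771 + 1.2*0.9848 = 4.2904 m
tau1 = m1*g*x_c1 + m2*g*x_c2
     = 10*9.81*1.5543 + 3*9.81*4.2904
     = 152.476 + 126.2651
     = 278.7411 Nm


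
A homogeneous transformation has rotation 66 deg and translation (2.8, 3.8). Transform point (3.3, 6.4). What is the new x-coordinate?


x' = cos(theta)*px - sin(theta)*py + tx
= 0.4067*3.3 - 0.9135*6.4 + 2.8
= -1.7045


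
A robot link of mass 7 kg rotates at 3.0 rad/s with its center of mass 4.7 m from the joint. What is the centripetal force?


F = m * omega^2 * r
= 7 * 3.0^2 * 4.7
= 7 * 9.0 * 4.7
= 296.1 N


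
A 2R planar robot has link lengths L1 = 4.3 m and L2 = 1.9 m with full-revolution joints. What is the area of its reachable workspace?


r_max = L1 + L2 = 6.2 m
r_min = |L1 - L2| = 2.4 m
Area = pi*(r_max^2 - r_min^2)
= pi*(38.44 - 5.76)
= pi * 32.68
= 102.6672 m^2


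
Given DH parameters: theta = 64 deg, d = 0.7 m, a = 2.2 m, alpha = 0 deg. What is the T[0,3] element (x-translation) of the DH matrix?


T[0,3] = a * cos(theta)
= 2.2 * cos(64 deg)
= 2.2 * 0.4384
= 0.9644


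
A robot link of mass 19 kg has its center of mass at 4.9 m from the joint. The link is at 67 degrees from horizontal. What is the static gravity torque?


tau = m*g*L*cos(angle)
= 19 * 9.81 * 4.9 * cos(67 deg)
= 19 * 9.81 * 4.9 * 0.3907
= 356.859 Nm


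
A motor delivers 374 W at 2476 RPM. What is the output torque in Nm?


omega = 2476 * 2*pi/60 = 259.2861 rad/s
tau = P / omega = 374 / 259.2861
= 1.4424 Nm


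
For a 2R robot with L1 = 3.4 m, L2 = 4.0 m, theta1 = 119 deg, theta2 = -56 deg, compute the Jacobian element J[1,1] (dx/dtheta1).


J[1,1] = -L1*sin(t1) - L2*sin(t1+t2)
= -3.4*sin(119) - 4.0*sin(63)
= -6.5377


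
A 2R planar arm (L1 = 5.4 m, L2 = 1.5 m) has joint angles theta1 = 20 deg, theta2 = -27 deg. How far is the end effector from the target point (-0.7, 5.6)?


End effector via forward kinematics:
x = L1*cos(t1) + L2*cos(t1+t2) = 6.5632
y = L1*sin(t1) + L2*sin(t1+t2) = 1.6641
Distance to target:
d = sqrt((-0.7 - 6.5632)^2 + (5.6 - 1.6641)^2)
= sqrt(52.7535 + 15.4913)
= 8.261 m


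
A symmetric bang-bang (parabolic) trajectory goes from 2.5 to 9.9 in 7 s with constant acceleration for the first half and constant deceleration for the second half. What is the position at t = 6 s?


Symmetric rest-to-rest: each phase covers (pf-p0)/2 in time T/2. 0.5*a*(T/2)^2 = (pf-p0)/2 => a = 4*(pf-p0)/T^2
a = 4*(9.9-2.5)/7^2 = 0.6041
t = 6 is in the deceleration phase (t > T/2).
p = pf - 0.5*a*(T-t)^2 = 9.9 - 0.5*0.6041*1^2
= 9.598


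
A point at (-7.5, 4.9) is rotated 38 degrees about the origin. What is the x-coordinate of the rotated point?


x' = x*cos(theta) - y*sin(theta)
cos(38 deg) = 0.788, sin(38 deg) = 0.6157
x' = -7.5 * 0.788 - 4.9 * 0.6157
= -5.9101 - 3.0167
= -8.9268


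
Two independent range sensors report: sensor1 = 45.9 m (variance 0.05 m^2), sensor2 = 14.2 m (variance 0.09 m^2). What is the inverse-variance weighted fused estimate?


w1 = (1/var1) / (1/var1 + 1/var2)
   = 20.0 / (20.0 + 11.1111) = 0.6429
w2 = 1 - w1 = 0.3571
fused = w1*s1 + w2*s2 = 29.5071 + 5.0714
= 34.5786 m


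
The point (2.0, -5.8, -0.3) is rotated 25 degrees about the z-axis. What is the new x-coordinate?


Rotation about z-axis: x' = x*cos(theta) - y*sin(theta)
= 2.0 * 0.9063 - -5.8 * 0.4226
= 4.2638


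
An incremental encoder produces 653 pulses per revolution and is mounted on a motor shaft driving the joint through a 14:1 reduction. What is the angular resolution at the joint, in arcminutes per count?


counts per rev = 653
effective counts at joint = 653 * 14 = 9142
resolution = 360*60 / 9142
= 2.3627 arcmin/count


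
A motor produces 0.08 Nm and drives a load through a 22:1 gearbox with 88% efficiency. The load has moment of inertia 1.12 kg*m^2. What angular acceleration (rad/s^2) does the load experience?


tau_out = tau_motor * N * eta
= 0.08 * 22 * 0.88 = 1.5488 Nm
alpha = tau_out / I = 1.5488 / 1.12
= 1.3829 rad/s^2


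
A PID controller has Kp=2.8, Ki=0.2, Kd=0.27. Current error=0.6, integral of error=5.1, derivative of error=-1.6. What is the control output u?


u = Kp*e + Ki*int(e) + Kd*de/dt
= 2.8*0.6 + 0.2*5.1 + 0.27*(-1.6)
= 1.68 + 1.02 + -0.432
= 2.268


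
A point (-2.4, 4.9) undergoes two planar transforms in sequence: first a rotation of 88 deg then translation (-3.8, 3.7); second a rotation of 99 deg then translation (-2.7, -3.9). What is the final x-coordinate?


After transform 1:
x1 = cos(88)*-2.4 - sin(88)*4.9 + -3.8 = -8.7808
y1 = sin(88)*-2.4 + cos(88)*4.9 + 3.7 = 1.4725
After transform 2:
x2 = cos(99)*-8.7808 - sin(99)*1.4725 + -2.7
= -2.7807


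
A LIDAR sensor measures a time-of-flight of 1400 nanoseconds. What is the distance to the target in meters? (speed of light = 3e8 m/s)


tof = 1400 ns = 1.4e-06 s
dist = c * tof / 2
= 3e8 * 1.4e-06 / 2
= 210.0 m


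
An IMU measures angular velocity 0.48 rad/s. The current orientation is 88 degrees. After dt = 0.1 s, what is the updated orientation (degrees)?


delta_theta = w * dt = 0.48 * 0.1 = 0.048 rad
= 2.7502 deg
theta_new = 88 + 2.7502 = 90.7502 deg


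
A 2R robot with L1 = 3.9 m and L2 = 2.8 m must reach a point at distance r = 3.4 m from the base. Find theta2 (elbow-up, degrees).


cos(theta2) = (r^2 - L1^2 - L2^2) / (2*L1*L2)
cos(theta2) = (11.56 - 15.21 - 7.84) / 21.84
cos(theta2) = -0.526099
theta2 = 121.7423 degrees


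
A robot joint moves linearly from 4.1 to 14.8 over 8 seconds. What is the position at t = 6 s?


s = t/T = 6/8 = 0.75
p(t) = p0 + (pf-p0)*s
= 4.1 + (14.8 - 4.1) * 0.75
= 12.125


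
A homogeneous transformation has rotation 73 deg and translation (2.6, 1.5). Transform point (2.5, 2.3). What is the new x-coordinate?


x' = cos(theta)*px - sin(theta)*py + tx
= 0.2924*2.5 - 0.9563*2.3 + 2.6
= 1.1314


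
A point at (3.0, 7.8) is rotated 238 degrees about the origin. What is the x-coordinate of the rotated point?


x' = x*cos(theta) - y*sin(theta)
cos(238 deg) = -0.5299, sin(238 deg) = -0.848
x' = 3.0 * -0.5299 - 7.8 * -0.848
= -1.5898 - -6.6148
= 5.025


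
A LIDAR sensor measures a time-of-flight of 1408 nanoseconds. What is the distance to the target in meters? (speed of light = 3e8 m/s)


tof = 1408 ns = 1.408e-06 s
dist = c * tof / 2
= 3e8 * 1.408e-06 / 2
= 211.2 m


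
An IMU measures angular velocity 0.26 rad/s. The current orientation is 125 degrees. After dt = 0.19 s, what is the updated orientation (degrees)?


delta_theta = w * dt = 0.26 * 0.19 = 0.0494 rad
= 2.8304 deg
theta_new = 125 + 2.8304 = 127.8304 deg


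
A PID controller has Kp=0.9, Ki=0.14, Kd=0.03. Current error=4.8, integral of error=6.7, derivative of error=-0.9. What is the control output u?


u = Kp*e + Ki*int(e) + Kd*de/dt
= 0.9*4.8 + 0.14*6.7 + 0.03*(-0.9)
= 4.32 + 0.938 + -0.027
= 5.231


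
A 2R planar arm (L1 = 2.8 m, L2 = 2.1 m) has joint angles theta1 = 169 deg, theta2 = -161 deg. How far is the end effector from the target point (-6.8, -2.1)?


End effector via forward kinematics:
x = L1*cos(t1) + L2*cos(t1+t2) = -0.669
y = L1*sin(t1) + L2*sin(t1+t2) = 0.8265
Distance to target:
d = sqrt((-6.8 - -0.669)^2 + (-2.1 - 0.8265)^2)
= sqrt(37.5892 + 8.5646)
= 6.7937 m


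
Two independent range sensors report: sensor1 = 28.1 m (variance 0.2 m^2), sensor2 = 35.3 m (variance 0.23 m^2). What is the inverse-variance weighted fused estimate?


w1 = (1/var1) / (1/var1 + 1/var2)
   = 5.0 / (5.0 + 4.3478) = 0.5349
w2 = 1 - w1 = 0.4651
fused = w1*s1 + w2*s2 = 15.0302 + 16.4186
= 31.4488 m


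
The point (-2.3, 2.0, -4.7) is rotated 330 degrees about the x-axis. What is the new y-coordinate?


Rotation about x-axis: y' = y*cos(theta) - z*sin(theta)
= 2.0 * 0.866 - -4.7 * -0.5
= -0.6179


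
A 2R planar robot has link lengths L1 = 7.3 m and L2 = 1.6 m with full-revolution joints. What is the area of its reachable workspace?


r_max = L1 + L2 = 8.9 m
r_min = |L1 - L2| = 5.7 m
Area = pi*(r_max^2 - r_min^2)
= pi*(79.21 - 32.49)
= pi * 46.72
= 146.7752 m^2


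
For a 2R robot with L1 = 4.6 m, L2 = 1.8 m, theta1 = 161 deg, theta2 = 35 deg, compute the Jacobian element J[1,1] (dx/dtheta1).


J[1,1] = -L1*sin(t1) - L2*sin(t1+t2)
= -4.6*sin(161) - 1.8*sin(196)
= -1.0015


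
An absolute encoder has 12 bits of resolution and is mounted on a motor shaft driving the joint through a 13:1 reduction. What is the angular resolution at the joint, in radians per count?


counts = 2^12 = 4096
effective counts at joint = 4096 * 13 = 53248
resolution = 2*pi / 53248
= 1.1800e-04 rad/count


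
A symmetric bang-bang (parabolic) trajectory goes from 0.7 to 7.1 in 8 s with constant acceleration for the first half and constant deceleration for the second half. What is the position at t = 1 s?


Symmetric rest-to-rest: each phase covers (pf-p0)/2 in time T/2. 0.5*a*(T/2)^2 = (pf-p0)/2 => a = 4*(pf-p0)/T^2
a = 4*(7.1-0.7)/8^2 = 0.4
t = 1 is in the acceleration phase (t <= T/2).
p = p0 + 0.5*a*t^2 = 0.7 + 0.5*0.4*1^2
= 0.9


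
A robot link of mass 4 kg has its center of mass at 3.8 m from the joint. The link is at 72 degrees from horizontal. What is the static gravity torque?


tau = m*g*L*cos(angle)
= 4 * 9.81 * 3.8 * cos(72 deg)
= 4 * 9.81 * 3.8 * 0.309
= 46.0781 Nm


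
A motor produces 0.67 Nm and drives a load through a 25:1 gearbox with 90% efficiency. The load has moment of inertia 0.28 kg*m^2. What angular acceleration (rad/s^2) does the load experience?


tau_out = tau_motor * N * eta
= 0.67 * 25 * 0.9 = 15.075 Nm
alpha = tau_out / I = 15.075 / 0.28
= 53.8393 rad/s^2


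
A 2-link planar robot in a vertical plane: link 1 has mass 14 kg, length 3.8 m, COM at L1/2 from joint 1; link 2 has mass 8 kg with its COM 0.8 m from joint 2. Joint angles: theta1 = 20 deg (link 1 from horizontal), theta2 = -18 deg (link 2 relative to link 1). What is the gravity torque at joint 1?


Horizontal distance from joint 1 to link-1 COM:
  x_c1 = (L1/2)*cos(t1) = 1.9 * 0.9397 = 1.7854 m
Horizontal distance from joint 1 to link-2 COM:
  x_c2 = L1*cos(t1) + Lc2*cos(t1+t2)
       = 3.8*0.9397 + 0.8*0.9994 = 4.3703 m
tau1 = m1*g*x_c1 + m2*g*x_c2
     = 14*9.81*1.7854 + 8*9.81*4.3703
     = 245.209 + 342.9846
     = 588.1937 Nm


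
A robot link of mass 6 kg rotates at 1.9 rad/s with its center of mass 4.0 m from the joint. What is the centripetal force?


F = m * omega^2 * r
= 6 * 1.9^2 * 4.0
= 6 * 3.61 * 4.0
= 86.64 N


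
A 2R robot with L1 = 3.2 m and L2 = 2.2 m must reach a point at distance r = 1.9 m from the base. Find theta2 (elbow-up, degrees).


cos(theta2) = (r^2 - L1^2 - L2^2) / (2*L1*L2)
cos(theta2) = (3.61 - 10.24 - 4.84) / 14.08
cos(theta2) = -0.814631
theta2 = 144.5509 degrees


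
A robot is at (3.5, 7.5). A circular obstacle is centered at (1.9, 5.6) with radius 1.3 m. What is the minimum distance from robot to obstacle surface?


center_dist = sqrt((3.5-1.9)^2 + (7.5-5.6)^2)
= sqrt(2.56 + 3.61)
= 2.4839
min_dist = center_dist - radius = 2.4839 - 1.3 = 1.1839 m


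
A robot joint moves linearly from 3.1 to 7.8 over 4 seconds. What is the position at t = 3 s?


s = t/T = 3/4 = 0.75
p(t) = p0 + (pf-p0)*s
= 3.1 + (7.8 - 3.1) * 0.75
= 6.625


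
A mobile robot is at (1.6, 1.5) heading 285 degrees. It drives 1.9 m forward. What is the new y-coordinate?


y_new = y0 + d*sin(theta)
= 1.5 + 1.9*sin(285)
= 1.5 + -1.8353
= -0.3353


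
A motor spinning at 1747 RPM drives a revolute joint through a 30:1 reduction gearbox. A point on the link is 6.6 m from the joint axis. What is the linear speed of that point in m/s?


omega_motor = 1747 * 2*pi/60 = 182.9454 rad/s
omega_joint = omega_motor / 30 = 6.0982 rad/s
v = omega_joint * r = 6.0982 * 6.6
= 40.248 m/s


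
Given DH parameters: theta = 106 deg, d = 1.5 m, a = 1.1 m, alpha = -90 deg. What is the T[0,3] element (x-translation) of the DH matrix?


T[0,3] = a * cos(theta)
= 1.1 * cos(106 deg)
= 1.1 * -0.2756
= -0.3032


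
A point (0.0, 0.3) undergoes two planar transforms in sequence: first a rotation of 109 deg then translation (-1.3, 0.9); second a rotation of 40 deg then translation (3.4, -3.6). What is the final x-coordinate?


After transform 1:
x1 = cos(109)*0.0 - sin(109)*0.3 + -1.3 = -1.5837
y1 = sin(109)*0.0 + cos(109)*0.3 + 0.9 = 0.8023
After transform 2:
x2 = cos(40)*-1.5837 - sin(40)*0.8023 + 3.4
= 1.6711


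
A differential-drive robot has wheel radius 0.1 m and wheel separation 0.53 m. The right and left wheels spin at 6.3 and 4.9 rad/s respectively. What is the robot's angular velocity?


vR = r*wR = 0.1*6.3 = 0.63 m/s
vL = r*wL = 0.1*4.9 = 0.49 m/s
v = (vR+vL)/2 = 0.56 m/s
omega = (vR-vL)/L = 0.2642 rad/s
angular velocity = 0.2642 rad/s


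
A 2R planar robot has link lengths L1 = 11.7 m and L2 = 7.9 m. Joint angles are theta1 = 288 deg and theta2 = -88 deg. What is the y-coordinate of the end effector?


Convert angles to radians: theta1 = 5.0265, theta2 = -1.5359
y = L1*sin(theta1) + L2*sin(theta1+theta2)
y = -11.1274 + -2.702
y = -13.8293


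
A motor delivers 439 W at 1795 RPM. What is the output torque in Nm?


omega = 1795 * 2*pi/60 = 187.972 rad/s
tau = P / omega = 439 / 187.972
= 2.3355 Nm


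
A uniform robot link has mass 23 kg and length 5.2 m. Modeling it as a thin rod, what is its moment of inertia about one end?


I = (1/3) * m * L^2
= (1/3) * 23 * 5.2^2
= 0.333333 * 23 * 27.04
= 207.3067 kg*m^2


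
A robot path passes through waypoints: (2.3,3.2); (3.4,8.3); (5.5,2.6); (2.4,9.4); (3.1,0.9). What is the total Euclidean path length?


Segment lengths:
  seg1 = sqrt((1.1)^2 + (5.1)^2) = 5.2173
  seg2 = sqrt((2.1)^2 + (-5.7)^2) = 6.0745
  seg3 = sqrt((-3.1)^2 + (6.8)^2) = 7.4733
  seg4 = sqrt((0.7)^2 + (-8.5)^2) = 8.5288
Total = 27.2939


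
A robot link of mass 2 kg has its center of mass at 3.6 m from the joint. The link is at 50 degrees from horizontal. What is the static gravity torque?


tau = m*g*L*cos(angle)
= 2 * 9.81 * 3.6 * cos(50 deg)
= 2 * 9.81 * 3.6 * 0.6428
= 45.4014 Nm


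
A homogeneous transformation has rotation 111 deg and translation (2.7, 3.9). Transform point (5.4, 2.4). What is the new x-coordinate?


x' = cos(theta)*px - sin(theta)*py + tx
= -0.3584*5.4 - 0.9336*2.4 + 2.7
= -1.4758


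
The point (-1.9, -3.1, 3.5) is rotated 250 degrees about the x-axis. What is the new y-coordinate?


Rotation about x-axis: y' = y*cos(theta) - z*sin(theta)
= -3.1 * -0.342 - 3.5 * -0.9397
= 4.3492


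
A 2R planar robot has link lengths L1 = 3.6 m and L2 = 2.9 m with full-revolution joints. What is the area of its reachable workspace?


r_max = L1 + L2 = 6.5 m
r_min = |L1 - L2| = 0.7 m
Area = pi*(r_max^2 - r_min^2)
= pi*(42.25 - 0.49)
= pi * 41.76
= 131.1929 m^2


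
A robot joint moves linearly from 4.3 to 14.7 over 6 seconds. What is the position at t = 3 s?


s = t/T = 3/6 = 0.5
p(t) = p0 + (pf-p0)*s
= 4.3 + (14.7 - 4.3) * 0.5
= 9.5


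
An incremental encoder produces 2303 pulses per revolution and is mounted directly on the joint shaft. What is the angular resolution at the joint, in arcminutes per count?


counts per rev = 2303
resolution = 360*60 / 2303
= 9.3791 arcmin/count


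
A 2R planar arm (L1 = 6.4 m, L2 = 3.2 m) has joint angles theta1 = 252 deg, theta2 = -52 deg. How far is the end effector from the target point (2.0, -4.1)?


End effector via forward kinematics:
x = L1*cos(t1) + L2*cos(t1+t2) = -4.9847
y = L1*sin(t1) + L2*sin(t1+t2) = -7.1812
Distance to target:
d = sqrt((2.0 - -4.9847)^2 + (-4.1 - -7.1812)^2)
= sqrt(48.7864 + 9.494)
= 7.6342 m


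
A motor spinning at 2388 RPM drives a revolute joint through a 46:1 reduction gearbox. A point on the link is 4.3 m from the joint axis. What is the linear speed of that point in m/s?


omega_motor = 2388 * 2*pi/60 = 250.0708 rad/s
omega_joint = omega_motor / 46 = 5.4363 rad/s
v = omega_joint * r = 5.4363 * 4.3
= 23.3762 m/s


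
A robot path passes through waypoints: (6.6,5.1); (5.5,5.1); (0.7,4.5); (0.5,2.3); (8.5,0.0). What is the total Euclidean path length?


Segment lengths:
  seg1 = sqrt((-1.1)^2 + (0.0)^2) = 1.1
  seg2 = sqrt((-4.8)^2 + (-0.6)^2) = 4.8374
  seg3 = sqrt((-0.2)^2 + (-2.2)^2) = 2.2091
  seg4 = sqrt((8.0)^2 + (-2.3)^2) = 8.3241
Total = 16.4705


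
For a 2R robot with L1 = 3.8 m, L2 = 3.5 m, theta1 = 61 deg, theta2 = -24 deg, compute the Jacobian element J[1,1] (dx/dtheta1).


J[1,1] = -L1*sin(t1) - L2*sin(t1+t2)
= -3.8*sin(61) - 3.5*sin(37)
= -5.4299


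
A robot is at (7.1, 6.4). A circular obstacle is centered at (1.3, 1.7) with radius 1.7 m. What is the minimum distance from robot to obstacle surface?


center_dist = sqrt((7.1-1.3)^2 + (6.4-1.7)^2)
= sqrt(33.64 + 22.09)
= 7.4653
min_dist = center_dist - radius = 7.4653 - 1.7 = 5.7653 m


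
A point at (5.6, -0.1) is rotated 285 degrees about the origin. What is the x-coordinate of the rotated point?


x' = x*cos(theta) - y*sin(theta)
cos(285 deg) = 0.2588, sin(285 deg) = -0.9659
x' = 5.6 * 0.2588 - -0.1 * -0.9659
= 1.4494 - 0.0966
= 1.3528


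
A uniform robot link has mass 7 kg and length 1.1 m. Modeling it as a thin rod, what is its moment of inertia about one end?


I = (1/3) * m * L^2
= (1/3) * 7 * 1.1^2
= 0.333333 * 7 * 1.21
= 2.8233 kg*m^2


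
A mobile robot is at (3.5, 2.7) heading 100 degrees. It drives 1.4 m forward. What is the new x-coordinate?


x_new = x0 + d*cos(theta)
= 3.5 + 1.4*cos(100)
= 3.5 + -0.2431
= 3.2569


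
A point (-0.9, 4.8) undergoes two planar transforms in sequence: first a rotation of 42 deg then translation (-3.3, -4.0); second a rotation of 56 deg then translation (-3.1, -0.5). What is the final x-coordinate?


After transform 1:
x1 = cos(42)*-0.9 - sin(42)*4.8 + -3.3 = -7.1807
y1 = sin(42)*-0.9 + cos(42)*4.8 + -4.0 = -1.0351
After transform 2:
x2 = cos(56)*-7.1807 - sin(56)*-1.0351 + -3.1
= -6.2572


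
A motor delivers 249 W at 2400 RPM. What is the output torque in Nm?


omega = 2400 * 2*pi/60 = 251.3274 rad/s
tau = P / omega = 249 / 251.3274
= 0.9907 Nm


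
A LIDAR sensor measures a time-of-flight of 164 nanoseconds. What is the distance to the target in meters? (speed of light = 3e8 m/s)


tof = 164 ns = 1.64e-07 s
dist = c * tof / 2
= 3e8 * 1.64e-07 / 2
= 24.6 m


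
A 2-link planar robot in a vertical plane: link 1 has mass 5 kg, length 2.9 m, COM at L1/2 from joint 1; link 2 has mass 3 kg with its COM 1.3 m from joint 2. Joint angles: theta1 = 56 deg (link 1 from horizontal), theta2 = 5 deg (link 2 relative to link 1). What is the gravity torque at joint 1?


Horizontal distance from joint 1 to link-1 COM:
  x_c1 = (L1/2)*cos(t1) = 1.45 * 0.5592 = 0.8108 m
Horizontal distance from joint 1 to link-2 COM:
  x_c2 = L1*cos(t1) + Lc2*cos(t1+t2)
       = 2.9*0.5592 + 1.3*0.4848 = 2.2519 m
tau1 = m1*g*x_c1 + m2*g*x_c2
     = 5*9.81*0.8108 + 3*9.81*2.2519
     = 39.7712 + 66.2738
     = 106.045 Nm


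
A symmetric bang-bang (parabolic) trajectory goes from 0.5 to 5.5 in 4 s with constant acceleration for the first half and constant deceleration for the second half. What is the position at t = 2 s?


Symmetric rest-to-rest: each phase covers (pf-p0)/2 in time T/2. 0.5*a*(T/2)^2 = (pf-p0)/2 => a = 4*(pf-p0)/T^2
a = 4*(5.5-0.5)/4^2 = 1.25
t = 2 is in the acceleration phase (t <= T/2).
p = p0 + 0.5*a*t^2 = 0.5 + 0.5*1.25*2^2
= 3.0


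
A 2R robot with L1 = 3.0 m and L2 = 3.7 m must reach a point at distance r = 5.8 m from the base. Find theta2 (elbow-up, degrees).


cos(theta2) = (r^2 - L1^2 - L2^2) / (2*L1*L2)
cos(theta2) = (33.64 - 9.0 - 13.69) / 22.2
cos(theta2) = 0.493243
theta2 = 60.446 degrees


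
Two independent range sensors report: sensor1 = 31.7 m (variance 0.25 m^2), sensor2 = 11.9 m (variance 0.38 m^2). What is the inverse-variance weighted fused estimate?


w1 = (1/var1) / (1/var1 + 1/var2)
   = 4.0 / (4.0 + 2.6316) = 0.6032
w2 = 1 - w1 = 0.3968
fused = w1*s1 + w2*s2 = 19.1206 + 4.7222
= 23.8429 m


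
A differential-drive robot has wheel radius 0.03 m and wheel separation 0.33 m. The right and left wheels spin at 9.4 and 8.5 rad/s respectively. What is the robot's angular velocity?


vR = r*wR = 0.03*9.4 = 0.282 m/s
vL = r*wL = 0.03*8.5 = 0.255 m/s
v = (vR+vL)/2 = 0.2685 m/s
omega = (vR-vL)/L = 0.0818 rad/s
angular velocity = 0.0818 rad/s


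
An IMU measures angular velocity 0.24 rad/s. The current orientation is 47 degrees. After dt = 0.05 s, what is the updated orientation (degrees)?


delta_theta = w * dt = 0.24 * 0.05 = 0.012 rad
= 0.6875 deg
theta_new = 47 + 0.6875 = 47.6875 deg


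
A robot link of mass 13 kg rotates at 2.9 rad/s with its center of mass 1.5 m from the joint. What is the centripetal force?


F = m * omega^2 * r
= 13 * 2.9^2 * 1.5
= 13 * 8.41 * 1.5
= 163.995 N


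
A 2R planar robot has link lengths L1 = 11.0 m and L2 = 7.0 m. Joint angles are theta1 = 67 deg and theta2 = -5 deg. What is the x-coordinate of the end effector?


Convert angles to radians: theta1 = 1.1694, theta2 = -0.0873
x = L1*cos(theta1) + L2*cos(theta1+theta2)
x = 4.298 + 3.2863
x = 7.5843


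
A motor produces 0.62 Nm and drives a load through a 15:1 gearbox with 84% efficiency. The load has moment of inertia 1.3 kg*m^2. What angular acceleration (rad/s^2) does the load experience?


tau_out = tau_motor * N * eta
= 0.62 * 15 * 0.84 = 7.812 Nm
alpha = tau_out / I = 7.812 / 1.3
= 6.0092 rad/s^2


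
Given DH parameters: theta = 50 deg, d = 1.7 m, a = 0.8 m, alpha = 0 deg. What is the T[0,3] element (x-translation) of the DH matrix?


T[0,3] = a * cos(theta)
= 0.8 * cos(50 deg)
= 0.8 * 0.6428
= 0.5142


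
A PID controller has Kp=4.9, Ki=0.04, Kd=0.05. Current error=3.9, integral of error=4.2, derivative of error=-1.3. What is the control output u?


u = Kp*e + Ki*int(e) + Kd*de/dt
= 4.9*3.9 + 0.04*4.2 + 0.05*(-1.3)
= 19.11 + 0.168 + -0.065
= 19.213


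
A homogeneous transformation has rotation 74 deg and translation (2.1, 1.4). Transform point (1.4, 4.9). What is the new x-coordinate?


x' = cos(theta)*px - sin(theta)*py + tx
= 0.2756*1.4 - 0.9613*4.9 + 2.1
= -2.2243


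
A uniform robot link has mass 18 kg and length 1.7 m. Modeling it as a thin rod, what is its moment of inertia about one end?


I = (1/3) * m * L^2
= (1/3) * 18 * 1.7^2
= 0.333333 * 18 * 2.89
= 17.34 kg*m^2


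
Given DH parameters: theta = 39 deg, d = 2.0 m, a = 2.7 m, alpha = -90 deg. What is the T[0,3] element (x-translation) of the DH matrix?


T[0,3] = a * cos(theta)
= 2.7 * cos(39 deg)
= 2.7 * 0.7771
= 2.0983


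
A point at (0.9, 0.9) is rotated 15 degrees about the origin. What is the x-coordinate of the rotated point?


x' = x*cos(theta) - y*sin(theta)
cos(15 deg) = 0.9659, sin(15 deg) = 0.2588
x' = 0.9 * 0.9659 - 0.9 * 0.2588
= 0.8693 - 0.2329
= 0.6364


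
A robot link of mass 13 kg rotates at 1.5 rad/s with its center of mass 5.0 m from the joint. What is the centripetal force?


F = m * omega^2 * r
= 13 * 1.5^2 * 5.0
= 13 * 2.25 * 5.0
= 146.25 N


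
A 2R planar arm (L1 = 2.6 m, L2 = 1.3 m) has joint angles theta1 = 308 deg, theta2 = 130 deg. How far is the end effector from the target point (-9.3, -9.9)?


End effector via forward kinematics:
x = L1*cos(t1) + L2*cos(t1+t2) = 1.871
y = L1*sin(t1) + L2*sin(t1+t2) = -0.7772
Distance to target:
d = sqrt((-9.3 - 1.871)^2 + (-9.9 - -0.7772)^2)
= sqrt(124.7914 + 83.2248)
= 14.4228 m


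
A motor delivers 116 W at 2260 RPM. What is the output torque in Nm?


omega = 2260 * 2*pi/60 = 236.6666 rad/s
tau = P / omega = 116 / 236.6666
= 0.4901 Nm


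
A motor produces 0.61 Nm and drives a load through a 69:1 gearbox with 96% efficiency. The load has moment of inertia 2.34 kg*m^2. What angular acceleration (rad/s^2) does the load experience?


tau_out = tau_motor * N * eta
= 0.61 * 69 * 0.96 = 40.4064 Nm
alpha = tau_out / I = 40.4064 / 2.34
= 17.2677 rad/s^2


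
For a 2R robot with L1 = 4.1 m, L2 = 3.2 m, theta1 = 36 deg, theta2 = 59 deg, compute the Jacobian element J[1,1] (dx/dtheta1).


J[1,1] = -L1*sin(t1) - L2*sin(t1+t2)
= -4.1*sin(36) - 3.2*sin(95)
= -5.5977


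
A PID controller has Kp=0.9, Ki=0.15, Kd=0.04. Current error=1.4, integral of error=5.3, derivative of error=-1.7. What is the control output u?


u = Kp*e + Ki*int(e) + Kd*de/dt
= 0.9*1.4 + 0.15*5.3 + 0.04*(-1.7)
= 1.26 + 0.795 + -0.068
= 1.987


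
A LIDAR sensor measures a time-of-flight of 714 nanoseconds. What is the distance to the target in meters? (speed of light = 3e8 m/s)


tof = 714 ns = 7.14e-07 s
dist = c * tof / 2
= 3e8 * 7.14e-07 / 2
= 107.1 m


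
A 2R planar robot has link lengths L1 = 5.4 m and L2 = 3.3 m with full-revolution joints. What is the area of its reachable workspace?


r_max = L1 + L2 = 8.7 m
r_min = |L1 - L2| = 2.1 m
Area = pi*(r_max^2 - r_min^2)
= pi*(75.69 - 4.41)
= pi * 71.28
= 223.9327 m^2


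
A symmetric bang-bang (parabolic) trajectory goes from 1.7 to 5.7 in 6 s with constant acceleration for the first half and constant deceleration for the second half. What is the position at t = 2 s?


Symmetric rest-to-rest: each phase covers (pf-p0)/2 in time T/2. 0.5*a*(T/2)^2 = (pf-p0)/2 => a = 4*(pf-p0)/T^2
a = 4*(5.7-1.7)/6^2 = 0.4444
t = 2 is in the acceleration phase (t <= T/2).
p = p0 + 0.5*a*t^2 = 1.7 + 0.5*0.4444*2^2
= 2.5889


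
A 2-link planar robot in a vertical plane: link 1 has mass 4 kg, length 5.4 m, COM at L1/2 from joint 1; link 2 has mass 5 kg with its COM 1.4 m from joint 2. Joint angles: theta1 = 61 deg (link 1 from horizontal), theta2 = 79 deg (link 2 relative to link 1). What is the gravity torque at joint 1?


Horizontal distance from joint 1 to link-1 COM:
  x_c1 = (L1/2)*cos(t1) = 2.7 * 0.4848 = 1.309 m
Horizontal distance from joint 1 to link-2 COM:
  x_c2 = L1*cos(t1) + Lc2*cos(t1+t2)
       = 5.4*0.4848 + 1.4*-0.766 = 1.5455 m
tau1 = m1*g*x_c1 + m2*g*x_c2
     = 4*9.81*1.309 + 5*9.81*1.5455
     = 51.3646 + 75.8073
     = 127.1719 Nm


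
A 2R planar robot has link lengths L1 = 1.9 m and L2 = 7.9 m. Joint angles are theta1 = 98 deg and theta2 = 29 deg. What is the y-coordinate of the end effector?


Convert angles to radians: theta1 = 1.7104, theta2 = 0.5061
y = L1*sin(theta1) + L2*sin(theta1+theta2)
y = 1.8815 + 6.3092
y = 8.1907


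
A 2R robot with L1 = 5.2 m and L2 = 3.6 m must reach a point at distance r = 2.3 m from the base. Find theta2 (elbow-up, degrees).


cos(theta2) = (r^2 - L1^2 - L2^2) / (2*L1*L2)
cos(theta2) = (5.29 - 27.04 - 12.96) / 37.44
cos(theta2) = -0.927083
theta2 = 157.9846 degrees


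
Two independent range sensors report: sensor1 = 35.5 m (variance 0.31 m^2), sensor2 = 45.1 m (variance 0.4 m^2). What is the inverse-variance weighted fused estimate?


w1 = (1/var1) / (1/var1 + 1/var2)
   = 3.2258 / (3.2258 + 2.5) = 0.5634
w2 = 1 - w1 = 0.4366
fused = w1*s1 + w2*s2 = 20.0 + 19.6915
= 39.6915 m


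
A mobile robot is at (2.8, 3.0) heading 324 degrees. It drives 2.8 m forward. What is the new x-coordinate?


x_new = x0 + d*cos(theta)
= 2.8 + 2.8*cos(324)
= 2.8 + 2.2652
= 5.0652


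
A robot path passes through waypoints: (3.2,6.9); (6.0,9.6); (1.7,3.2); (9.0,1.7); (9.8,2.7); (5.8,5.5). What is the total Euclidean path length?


Segment lengths:
  seg1 = sqrt((2.8)^2 + (2.7)^2) = 3.8897
  seg2 = sqrt((-4.3)^2 + (-6.4)^2) = 7.7104
  seg3 = sqrt((7.3)^2 + (-1.5)^2) = 7.4525
  seg4 = sqrt((0.8)^2 + (1.0)^2) = 1.2806
  seg5 = sqrt((-4.0)^2 + (2.8)^2) = 4.8826
Total = 25.2159


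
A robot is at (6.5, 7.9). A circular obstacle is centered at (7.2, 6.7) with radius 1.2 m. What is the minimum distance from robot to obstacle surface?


center_dist = sqrt((6.5-7.2)^2 + (7.9-6.7)^2)
= sqrt(0.49 + 1.44)
= 1.3892
min_dist = center_dist - radius = 1.3892 - 1.2 = 0.1892 m


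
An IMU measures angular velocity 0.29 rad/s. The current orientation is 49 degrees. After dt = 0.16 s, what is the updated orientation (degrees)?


delta_theta = w * dt = 0.29 * 0.16 = 0.0464 rad
= 2.6585 deg
theta_new = 49 + 2.6585 = 51.6585 deg


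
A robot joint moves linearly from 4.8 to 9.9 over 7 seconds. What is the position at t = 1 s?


s = t/T = 1/7 = 0.1429
p(t) = p0 + (pf-p0)*s
= 4.8 + (9.9 - 4.8) * 0.1429
= 5.5286


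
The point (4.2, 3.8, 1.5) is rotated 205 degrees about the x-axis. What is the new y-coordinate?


Rotation about x-axis: y' = y*cos(theta) - z*sin(theta)
= 3.8 * -0.9063 - 1.5 * -0.4226
= -2.81


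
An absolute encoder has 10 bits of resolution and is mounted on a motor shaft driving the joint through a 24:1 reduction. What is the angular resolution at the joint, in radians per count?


counts = 2^10 = 1024
effective counts at joint = 1024 * 24 = 24576
resolution = 2*pi / 24576
= 2.5566e-04 rad/count


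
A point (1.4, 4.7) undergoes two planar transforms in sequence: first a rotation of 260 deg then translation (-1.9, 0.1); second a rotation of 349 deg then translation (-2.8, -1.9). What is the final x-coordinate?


After transform 1:
x1 = cos(260)*1.4 - sin(260)*4.7 + -1.9 = 2.4855
y1 = sin(260)*1.4 + cos(260)*4.7 + 0.1 = -2.0949
After transform 2:
x2 = cos(349)*2.4855 - sin(349)*-2.0949 + -2.8
= -0.7599


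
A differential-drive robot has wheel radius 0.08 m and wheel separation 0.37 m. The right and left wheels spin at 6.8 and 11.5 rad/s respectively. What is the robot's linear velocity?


vR = r*wR = 0.08*6.8 = 0.544 m/s
vL = r*wL = 0.08*11.5 = 0.92 m/s
v = (vR+vL)/2 = 0.732 m/s
omega = (vR-vL)/L = -1.0162 rad/s
linear velocity = 0.732 m/s


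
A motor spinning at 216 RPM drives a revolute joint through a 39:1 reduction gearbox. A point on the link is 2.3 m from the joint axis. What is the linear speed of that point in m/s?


omega_motor = 216 * 2*pi/60 = 22.6195 rad/s
omega_joint = omega_motor / 39 = 0.58 rad/s
v = omega_joint * r = 0.58 * 2.3
= 1.334 m/s


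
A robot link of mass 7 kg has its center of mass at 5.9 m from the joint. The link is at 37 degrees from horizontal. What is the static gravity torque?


tau = m*g*L*cos(angle)
= 7 * 9.81 * 5.9 * cos(37 deg)
= 7 * 9.81 * 5.9 * 0.7986
= 323.5696 Nm


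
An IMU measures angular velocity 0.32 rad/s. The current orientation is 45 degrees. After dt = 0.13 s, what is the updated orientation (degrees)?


delta_theta = w * dt = 0.32 * 0.13 = 0.0416 rad
= 2.3835 deg
theta_new = 45 + 2.3835 = 47.3835 deg


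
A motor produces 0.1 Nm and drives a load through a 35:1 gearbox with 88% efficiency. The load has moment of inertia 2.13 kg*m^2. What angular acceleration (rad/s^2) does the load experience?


tau_out = tau_motor * N * eta
= 0.1 * 35 * 0.88 = 3.08 Nm
alpha = tau_out / I = 3.08 / 2.13
= 1.446 rad/s^2


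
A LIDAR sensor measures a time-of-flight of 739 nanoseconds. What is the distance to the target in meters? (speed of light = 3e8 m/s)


tof = 739 ns = 7.39e-07 s
dist = c * tof / 2
= 3e8 * 7.39e-07 / 2
= 110.85 m


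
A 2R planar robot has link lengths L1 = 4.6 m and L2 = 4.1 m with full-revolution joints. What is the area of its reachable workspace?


r_max = L1 + L2 = 8.7 m
r_min = |L1 - L2| = 0.5 m
Area = pi*(r_max^2 - r_min^2)
= pi*(75.69 - 0.25)
= pi * 75.44
= 237.0017 m^2


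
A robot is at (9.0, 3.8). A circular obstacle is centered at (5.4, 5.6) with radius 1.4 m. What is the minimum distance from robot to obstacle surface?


center_dist = sqrt((9.0-5.4)^2 + (3.8-5.6)^2)
= sqrt(12.96 + 3.24)
= 4.0249
min_dist = center_dist - radius = 4.0249 - 1.4 = 2.6249 m


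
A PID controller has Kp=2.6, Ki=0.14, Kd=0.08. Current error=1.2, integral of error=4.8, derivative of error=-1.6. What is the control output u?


u = Kp*e + Ki*int(e) + Kd*de/dt
= 2.6*1.2 + 0.14*4.8 + 0.08*(-1.6)
= 3.12 + 0.672 + -0.128
= 3.664


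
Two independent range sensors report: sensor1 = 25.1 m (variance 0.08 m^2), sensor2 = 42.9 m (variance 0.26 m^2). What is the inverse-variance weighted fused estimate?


w1 = (1/var1) / (1/var1 + 1/var2)
   = 12.5 / (12.5 + 3.8462) = 0.7647
w2 = 1 - w1 = 0.2353
fused = w1*s1 + w2*s2 = 19.1941 + 10.0941
= 29.2882 m


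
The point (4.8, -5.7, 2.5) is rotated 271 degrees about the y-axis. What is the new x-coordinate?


Rotation about y-axis: x' = x*cos(theta) + z*sin(theta)
= 4.8 * 0.0175 + 2.5 * -0.9998
= -2.4158


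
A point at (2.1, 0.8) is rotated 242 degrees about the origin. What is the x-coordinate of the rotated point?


x' = x*cos(theta) - y*sin(theta)
cos(242 deg) = -0.4695, sin(242 deg) = -0.8829
x' = 2.1 * -0.4695 - 0.8 * -0.8829
= -0.9859 - -0.7064
= -0.2795


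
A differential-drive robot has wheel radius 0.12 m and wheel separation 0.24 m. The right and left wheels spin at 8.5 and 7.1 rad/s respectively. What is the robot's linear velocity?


vR = r*wR = 0.12*8.5 = 1.02 m/s
vL = r*wL = 0.12*7.1 = 0.852 m/s
v = (vR+vL)/2 = 0.936 m/s
omega = (vR-vL)/L = 0.7 rad/s
linear velocity = 0.936 m/s


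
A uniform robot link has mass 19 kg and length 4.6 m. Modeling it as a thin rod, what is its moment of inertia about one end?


I = (1/3) * m * L^2
= (1/3) * 19 * 4.6^2
= 0.333333 * 19 * 21.16
= 134.0133 kg*m^2


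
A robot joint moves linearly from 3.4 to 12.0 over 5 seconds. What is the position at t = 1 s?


s = t/T = 1/5 = 0.2
p(t) = p0 + (pf-p0)*s
= 3.4 + (12.0 - 3.4) * 0.2
= 5.12


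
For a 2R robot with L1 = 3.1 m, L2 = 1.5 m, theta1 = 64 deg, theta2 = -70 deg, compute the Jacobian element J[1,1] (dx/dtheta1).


J[1,1] = -L1*sin(t1) - L2*sin(t1+t2)
= -3.1*sin(64) - 1.5*sin(-6)
= -2.6295


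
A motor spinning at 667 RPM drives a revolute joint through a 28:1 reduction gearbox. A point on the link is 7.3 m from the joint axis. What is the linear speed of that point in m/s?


omega_motor = 667 * 2*pi/60 = 69.8481 rad/s
omega_joint = omega_motor / 28 = 2.4946 rad/s
v = omega_joint * r = 2.4946 * 7.3
= 18.2104 m/s
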